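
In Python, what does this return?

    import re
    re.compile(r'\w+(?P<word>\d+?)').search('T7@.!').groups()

('7',)

The match spans [0:2] → 'T7'.
Captured: group 1 = '7'.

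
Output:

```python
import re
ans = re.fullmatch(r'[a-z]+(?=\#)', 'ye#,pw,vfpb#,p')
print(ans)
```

`re.fullmatch` requires the pattern to consume the entire string.
Here the pattern can't cover the whole string, so the call returns None.

None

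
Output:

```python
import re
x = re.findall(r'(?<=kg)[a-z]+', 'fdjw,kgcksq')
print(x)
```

['cksq']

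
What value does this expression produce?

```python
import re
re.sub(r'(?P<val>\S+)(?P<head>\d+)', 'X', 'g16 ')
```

'X '

The pattern matches one or more of a non-whitespace character (captured as 'val'); then one or more of a digit (captured as 'head').
Matches: at [0:3] → 'g16'.
`sub` substitutes 'X' at each match site.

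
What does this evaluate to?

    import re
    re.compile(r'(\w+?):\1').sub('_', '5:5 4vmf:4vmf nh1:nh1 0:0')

The backreference `\1` re-matches whatever the first group consumed, character for character.
Matches: at [0:3] → '5:5'; at [4:13] → '4vmf:4vmf'; at [14:21] → 'nh1:nh1'; at [22:25] → '0:0'.
`sub` substitutes '_' at each match site.

'_ _ _ _'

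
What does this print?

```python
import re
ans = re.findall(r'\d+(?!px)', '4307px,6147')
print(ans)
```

['430', '6147']

A negative assertion filters positions out without eating any characters.
`findall` yields the raw match text (2 of them) because the pattern has no groups.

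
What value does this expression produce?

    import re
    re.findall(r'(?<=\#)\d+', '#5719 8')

['5719']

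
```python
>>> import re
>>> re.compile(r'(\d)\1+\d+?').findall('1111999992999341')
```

['1', '9', '9']

A backreference is literal: `\1` must see the identical characters the first group matched.
Scanning left to right: at [0:5] match '11119', group 1 = '1'; at [5:10] match '99992', group 1 = '9'; at [10:14] match '9993', group 1 = '9'.
One capturing group, so `findall` returns just the captured substring from each match — 3 in all.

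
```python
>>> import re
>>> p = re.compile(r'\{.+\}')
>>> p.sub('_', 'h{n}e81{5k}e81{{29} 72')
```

Each match is replaced by '_'.

'h_ 72'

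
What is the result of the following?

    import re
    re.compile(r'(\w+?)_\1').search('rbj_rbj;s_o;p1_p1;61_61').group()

'rbj_rbj'

A backreference is literal: `\1` must see the identical characters the first group matched.
`re.search` tries every starting position until one works.
The match spans [0:7] → 'rbj_rbj'.
Captured: group 1 = 'rbj'.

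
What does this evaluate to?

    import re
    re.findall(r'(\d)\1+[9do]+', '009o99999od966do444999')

['0', '6', '4']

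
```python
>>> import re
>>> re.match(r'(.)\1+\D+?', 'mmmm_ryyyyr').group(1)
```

'm'

A backreference is literal: `\1` must see the identical characters the first group matched.
`re.match` only tries the pattern at the start of the string.
The match spans [0:5] → 'mmmm_'.
Captured: group 1 = 'm'.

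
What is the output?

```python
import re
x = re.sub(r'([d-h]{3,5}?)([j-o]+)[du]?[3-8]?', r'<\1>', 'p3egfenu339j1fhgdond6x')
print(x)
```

Pattern: 3 to 5 of a character in [d-h] (lazy) (captured); then one or more of a character in [j-o] (captured); then optionally one of [du], then optionally a character in [3-8].
Matches: at [2:9] → 'egfenu3'; at [13:21] → 'fhgdond6'.
Each match is replaced using the text its own group 1 captured.

p3<egfe>39j1<fhgd>x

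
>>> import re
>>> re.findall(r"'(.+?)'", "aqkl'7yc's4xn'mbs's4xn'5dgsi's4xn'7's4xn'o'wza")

['7yc', 'mbs', '5dgsi', '7', 'o']

With the lazy modifier that quantifier settles for the fewest repetitions that let the rest of the pattern succeed (the atoms after it are unaffected and can still be greedy).
Because there's exactly one group, `findall` drops the full match and keeps group 1 from each hit.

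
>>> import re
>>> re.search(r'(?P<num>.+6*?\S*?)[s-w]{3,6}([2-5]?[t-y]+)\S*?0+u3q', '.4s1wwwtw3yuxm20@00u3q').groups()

('.4s1ww', '3yux')

The match spans [0:22] → '.4s1wwwtw3yuxm20@00u3q'.
Captured: group 1 = '.4s1ww', group 2 = '3yux'.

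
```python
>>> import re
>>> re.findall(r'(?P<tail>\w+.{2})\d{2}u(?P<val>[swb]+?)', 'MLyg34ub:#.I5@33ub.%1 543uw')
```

The pattern matches one or more of a word character, then exactly 2 of any character (captured as 'tail'); then exactly 2 of a digit, then the literal 'u'; then one or more of one of [swb] (lazy) (captured as 'val').
Walking the string: at [0:8] match 'MLyg34ub', groups = ('MLyg', 'b'); at [11:18] match 'I5@33ub', groups = ('I5@', 'b'); at [20:27] match '1 543uw', groups = ('1 5', 'w').
`findall` packs the 2 group values into a tuple for every match.

[('MLyg', 'b'), ('I5@', 'b'), ('1 5', 'w')]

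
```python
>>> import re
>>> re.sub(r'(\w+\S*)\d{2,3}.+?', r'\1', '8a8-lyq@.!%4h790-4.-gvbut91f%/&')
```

The `?` after the quantifier makes it lazy — it takes as little as possible before letting the rest of the pattern try.
Each match is replaced using the text its own group 1 captured.

'8a8-lyq@.!%4h790-4.-gvbut%/&'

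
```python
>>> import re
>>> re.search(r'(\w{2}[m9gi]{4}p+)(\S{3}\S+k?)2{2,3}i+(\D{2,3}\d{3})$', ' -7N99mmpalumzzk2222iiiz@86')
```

None

Pattern: exactly 2 of a word character, then exactly 4 of one of [m9gi], then one or more of a literal 'p' (captured); then exactly 3 of a non-whitespace character, then one or more of a non-whitespace character, then optionally the literal 'k' (captured); then 2 to 3 of a literal '2', then one or more of the literal 'i'; then 2 to 3 of a non-digit, then exactly 3 of a digit (captured); then anchored at the end.
`re.search` tries every starting position until one works.
Here no position works, so the call returns None.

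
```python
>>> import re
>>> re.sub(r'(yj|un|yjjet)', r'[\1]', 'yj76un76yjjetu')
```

'[yj]76[un]76[yj]jetu'

The regex engine tests alternatives in the order written; an earlier branch that matches wins even if a later one would match more.
The replacement refers to a captured group, so each match is rewritten using its own captured text.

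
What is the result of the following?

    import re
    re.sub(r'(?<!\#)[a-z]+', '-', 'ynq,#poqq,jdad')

'-,#p-,-'

The negative lookahead/lookbehind blocks any match where the forbidden context is present.
Matches: at [0:3] → 'ynq'; at [6:9] → 'oqq'; at [10:14] → 'jdad'.
`sub` substitutes '-' at each match site.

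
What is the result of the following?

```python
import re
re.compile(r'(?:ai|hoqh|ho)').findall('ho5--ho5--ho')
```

Scanning left to right: at [0:2] → 'ho'; at [5:7] → 'ho'; at [10:12] → 'ho'.
No capturing groups, so `findall` returns the 3 full match strings.

['ho', 'ho', 'ho']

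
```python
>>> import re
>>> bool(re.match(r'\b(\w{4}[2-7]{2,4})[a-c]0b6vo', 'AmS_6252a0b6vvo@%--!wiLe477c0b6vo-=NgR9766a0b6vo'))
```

`re.match` only tries the pattern at the start of the string.
Here the string doesn't start with a match, so the call returns None, and `bool(None)` is False.

False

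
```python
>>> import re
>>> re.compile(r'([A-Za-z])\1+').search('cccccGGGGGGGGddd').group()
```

'ccccc'

The backreference `\1` re-matches whatever the first group consumed, character for character.
`re.search` tries every starting position until one works.
The match spans [0:5] → 'ccccc'.
Captured: group 1 = 'c'.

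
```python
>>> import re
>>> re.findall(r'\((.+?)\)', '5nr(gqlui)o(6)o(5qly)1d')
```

['gqlui', '6', '5qly']

A `+?`/`*?`/`{m,n}?` starts at its minimum and grows only as far as needed for what follows to match.
Walking the string: at [3:10] match '(gqlui)', group 1 = 'gqlui'; at [11:14] match '(6)', group 1 = '6'; at [15:21] match '(5qly)', group 1 = '5qly'.
With a single group, `findall` returns only what that group captured — 3 items.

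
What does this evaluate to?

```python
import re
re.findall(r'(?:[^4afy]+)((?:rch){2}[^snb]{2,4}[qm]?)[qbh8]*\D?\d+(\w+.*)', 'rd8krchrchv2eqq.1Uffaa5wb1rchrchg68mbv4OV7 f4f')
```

2 groups means the one result is a tuple of 2 captured strings — 1 here.

[('rchrchv2eqq', 'Uffaa5wb1rchrchg68mbv4OV7 f4f')]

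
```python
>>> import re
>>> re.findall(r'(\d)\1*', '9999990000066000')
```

['9', '0', '6', '0']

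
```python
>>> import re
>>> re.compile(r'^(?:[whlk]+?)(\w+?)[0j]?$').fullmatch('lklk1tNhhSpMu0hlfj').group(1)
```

'klk1tNhhSpMu0hlf'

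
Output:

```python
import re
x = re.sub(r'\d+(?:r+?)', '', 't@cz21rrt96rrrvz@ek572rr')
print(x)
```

This matches one or more of a digit; then one or more of a literal 'r' (lazy) (non-capturing group).
Matches: at [4:7] → '21r'; at [9:12] → '96r'; at [19:23] → '572r'.
Every occurrence is swapped for ''.

t@czrtrrvz@ekr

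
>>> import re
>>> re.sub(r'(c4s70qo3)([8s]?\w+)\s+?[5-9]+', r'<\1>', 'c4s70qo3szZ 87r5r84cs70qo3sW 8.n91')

'<c4s70qo3>r5r84cs70qo3sW 8.n91'

The replacement refers to a captured group, so each match is rewritten using its own captured text.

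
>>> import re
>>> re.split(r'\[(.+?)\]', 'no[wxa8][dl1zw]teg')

Because the quantifier is non-greedy, it stops expanding at the earliest point where the rest of the pattern can succeed.
Matches to split on: at [2:8] → '[wxa8]'; at [8:15] → '[dl1zw]'.
With a capturing group present, the delimiter's captured portion is kept in the result list.

['no', 'wxa8', '', 'dl1zw', 'teg']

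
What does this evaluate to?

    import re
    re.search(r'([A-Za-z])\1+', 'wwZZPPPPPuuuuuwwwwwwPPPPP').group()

A backreference is literal: `\1` must see the identical characters the first group matched.
`re.search` scans for the first position where the pattern succeeds.
The match spans [0:2] → 'ww'.
Captured: group 1 = 'w'.

'ww'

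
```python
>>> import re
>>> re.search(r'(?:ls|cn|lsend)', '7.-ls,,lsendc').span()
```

(3, 5)

`search` walks the string left to right and returns the first match it finds.
The match spans [3:5] → 'ls'.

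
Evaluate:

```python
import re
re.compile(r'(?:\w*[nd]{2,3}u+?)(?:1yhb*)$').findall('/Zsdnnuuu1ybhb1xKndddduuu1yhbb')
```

Pattern: zero or more of a word character, then 2 to 3 of one of [nd], then one or more of the literal 'u' (lazy) (non-capturing group); then the literal '1yh', then zero or more of a literal 'b' (non-capturing group); then anchored at the end.
No capturing groups, so `findall` returns the 1 full match string.

['Zsdnnuuu1ybhb1xKndddduuu1yhbb']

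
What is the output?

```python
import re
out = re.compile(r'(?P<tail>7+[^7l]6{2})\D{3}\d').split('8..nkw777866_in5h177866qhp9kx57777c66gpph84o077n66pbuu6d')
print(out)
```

The pattern matches one or more of the literal '7', then any character except [7l], then exactly 2 of the literal '6' (captured as 'tail'); then exactly 3 of a non-digit, then a digit.
With a capturing group present, the delimiter's captured portion is kept in the result list.

['8..nkw', '777866', 'h1', '77866', 'kx57777c66gpph84o077n66pbuu6d']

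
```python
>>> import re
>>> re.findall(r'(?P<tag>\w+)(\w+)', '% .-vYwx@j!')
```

[('vYw', 'x')]

`findall` packs the 2 group values into a tuple for every match.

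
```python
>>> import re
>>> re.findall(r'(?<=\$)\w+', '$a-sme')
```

Because the assertion is zero-width, the text it checks is not consumed and won't appear in the result.
Matches: at [1:2] → 'a'.
No capturing groups, so `findall` returns the 1 full match string.

['a']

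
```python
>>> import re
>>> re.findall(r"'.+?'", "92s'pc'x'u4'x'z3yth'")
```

["'pc'", "'u4'", "'z3yth'"]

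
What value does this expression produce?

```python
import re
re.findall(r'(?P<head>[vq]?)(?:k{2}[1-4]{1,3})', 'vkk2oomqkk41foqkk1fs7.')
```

['v', 'q', 'q']

With a single group, `findall` returns only what that group captured — 3 items.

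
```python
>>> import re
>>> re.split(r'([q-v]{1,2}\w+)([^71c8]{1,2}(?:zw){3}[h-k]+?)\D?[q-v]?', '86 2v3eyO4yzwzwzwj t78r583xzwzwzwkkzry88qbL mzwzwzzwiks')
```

The pattern matches 1 to 2 of a character in [q-v], then one or more of a word character (captured); then 1 to 2 of any character except [71c8], then the literal 'zw' repeated 3 times, then one or more of a character in [h-k] (lazy) (captured); then optionally a non-digit, then optionally a character in [q-v].
The `?` after the quantifier makes it lazy — it takes as little as possible before letting the rest of the pattern try.
Matches to split on: at [4:20] → 'v3eyO4yzwzwzwj t'; at [22:35] → 'r583xzwzwzwkk'.
`re.split` interleaves the captured-group text with the surrounding fragments.

['86 2', 'v3eyO4', 'yzwzwzwj', '78', 'r583', 'xzwzwzwk', 'zry88qbL mzwzwzzwiks']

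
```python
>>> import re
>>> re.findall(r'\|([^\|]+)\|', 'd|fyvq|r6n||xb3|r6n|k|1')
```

`findall` collects group 1 from each match (3 total).

['fyvq', 'xb3', 'k']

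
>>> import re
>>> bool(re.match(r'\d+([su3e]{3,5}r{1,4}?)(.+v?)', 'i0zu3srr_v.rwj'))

False

This matches one or more of a digit; then 3 to 5 of one of [su3e], then 1 to 4 of a literal 'r' (lazy) (captured); then one or more of any character, then optionally the literal 'v' (captured).
`re.match` only tries the pattern at the start of the string.
Here the string doesn't start with a match, so the call returns None, and `bool(None)` is False.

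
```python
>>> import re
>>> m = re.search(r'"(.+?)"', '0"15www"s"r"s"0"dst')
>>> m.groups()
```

('15www',)

The match spans [1:8] → '"15www"'.
Captured: group 1 = '15www'.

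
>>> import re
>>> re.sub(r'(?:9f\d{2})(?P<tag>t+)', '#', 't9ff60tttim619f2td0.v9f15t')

Pattern: the literal '9f', then exactly 2 of a digit (non-capturing group); then one or more of a literal 't' (captured as 'tag').
Matches: at [21:26] → '9f15t'.
`sub` substitutes '#' at each match site.

't9ff60tttim619f2td0.v#'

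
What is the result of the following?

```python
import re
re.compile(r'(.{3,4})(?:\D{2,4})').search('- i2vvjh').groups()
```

('- i2',)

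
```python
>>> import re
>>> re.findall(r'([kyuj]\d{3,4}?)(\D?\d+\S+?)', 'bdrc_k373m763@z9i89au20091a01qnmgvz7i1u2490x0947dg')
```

[('k373', 'm763@'), ('u200', '91a'), ('u249', '0x')]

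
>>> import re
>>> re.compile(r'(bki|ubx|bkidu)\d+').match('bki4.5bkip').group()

`re.match` only tries the pattern at the start of the string.
The match spans [0:4] → 'bki4'.
Captured: group 1 = 'bki'.

'bki4'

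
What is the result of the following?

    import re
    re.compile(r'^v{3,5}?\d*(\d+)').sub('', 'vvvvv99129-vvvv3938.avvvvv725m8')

'-vvvv3938.avvvvv725m8'

This matches anchored at the start of the string; then 3 to 5 of a literal 'v' (lazy), then zero or more of a digit; then one or more of a digit (captured).
Each match is replaced by ''.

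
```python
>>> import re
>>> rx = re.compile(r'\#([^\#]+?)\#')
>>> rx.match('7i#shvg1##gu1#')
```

With `match`, the pattern is implicitly anchored at the beginning.
Here the pattern fails at index 0, so the call returns None.

None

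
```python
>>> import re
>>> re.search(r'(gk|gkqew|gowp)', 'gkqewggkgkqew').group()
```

'gk'

`|` is ordered: at each position the engine commits to the first alternative that works.
Unlike `match`, `search` isn't anchored — it looks for the pattern anywhere in the string.
The match spans [0:2] → 'gk'.
Captured: group 1 = 'gk'.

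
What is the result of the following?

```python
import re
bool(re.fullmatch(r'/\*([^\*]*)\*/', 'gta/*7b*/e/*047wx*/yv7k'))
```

False

For `fullmatch`, every character of the input must be accounted for by the pattern.
Here the string isn't matched end-to-end, so the call returns None, and `bool(None)` is False.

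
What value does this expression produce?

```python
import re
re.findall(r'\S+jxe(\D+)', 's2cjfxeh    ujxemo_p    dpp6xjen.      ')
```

['mo_p    dpp']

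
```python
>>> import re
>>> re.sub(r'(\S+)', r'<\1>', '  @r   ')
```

The pattern matches one or more of a non-whitespace character (captured).
Matches: at [2:4] → '@r'.
The replacement refers to a captured group, so each match is rewritten using its own captured text.

'  <@r>   '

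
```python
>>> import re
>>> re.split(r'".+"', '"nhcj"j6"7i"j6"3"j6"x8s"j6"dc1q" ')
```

Matches to split on: at [0:32] → '"nhcj"j6"7i"j6"3"j6"x8s"j6"dc1q"'.
Each match becomes a cut point; 2 segments remain.

['', ' ']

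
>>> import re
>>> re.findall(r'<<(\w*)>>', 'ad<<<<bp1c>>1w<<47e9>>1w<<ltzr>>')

['bp1c', '47e9', 'ltzr']

Matches: at [4:12] match '<<bp1c>>', group 1 = 'bp1c'; at [14:22] match '<<47e9>>', group 1 = '47e9'; at [24:32] match '<<ltzr>>', group 1 = 'ltzr'.
Because there's exactly one group, `findall` drops the full match and keeps group 1 from each hit.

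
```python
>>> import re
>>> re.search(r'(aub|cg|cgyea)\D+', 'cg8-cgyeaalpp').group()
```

`search` walks the string left to right and returns the first match it finds.
The match spans [4:13] → 'cgyeaalpp'.
Captured: group 1 = 'cg'.

'cgyeaalpp'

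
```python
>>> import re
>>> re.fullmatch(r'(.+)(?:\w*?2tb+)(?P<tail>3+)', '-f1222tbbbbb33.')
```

`fullmatch` succeeds only if the pattern covers the string from start to end.
Here the string isn't matched end-to-end, so the call returns None.

None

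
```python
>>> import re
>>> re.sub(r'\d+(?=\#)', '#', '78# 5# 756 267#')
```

'## ## 756 ##'

The positive lookaround only admits positions where the adjacent text matches; those characters stay outside the span.
`sub` substitutes '#' at each match site.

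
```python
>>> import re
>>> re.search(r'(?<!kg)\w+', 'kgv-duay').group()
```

'kgv'

A negative assertion filters positions out without eating any characters.
The match spans [0:3] → 'kgv'.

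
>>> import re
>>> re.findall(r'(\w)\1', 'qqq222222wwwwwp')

['q', '2', '2', '2', 'w', 'w']

After group 1 captures some text, `\1` only succeeds where that same text appears again.
Walking the string: at [0:2] match 'qq', group 1 = 'q'; at [3:5] match '22', group 1 = '2'; at [5:7] match '22', group 1 = '2'; at [7:9] match '22', group 1 = '2'; at [9:11] match 'ww', group 1 = 'w'; ….
Because there's exactly one group, `findall` drops the full match and keeps group 1 from each hit.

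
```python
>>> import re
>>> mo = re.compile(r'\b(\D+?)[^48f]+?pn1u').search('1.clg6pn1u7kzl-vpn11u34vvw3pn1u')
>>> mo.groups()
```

This matches a word boundary (`\b`, zero-width); then one or more of a non-digit (lazy) (captured); then one or more of any character except [48f] (lazy), then a literal 'p', then the literal 'n1u'.
The `?` after the quantifier makes it lazy — it takes as little as possible before letting the rest of the pattern try.
`re.search` scans for the first position where the pattern succeeds.
The match spans [1:10] → '.clg6pn1u'.
Captured: group 1 = '.'.

('.',)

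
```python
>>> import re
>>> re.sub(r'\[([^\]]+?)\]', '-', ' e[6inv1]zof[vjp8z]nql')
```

' e-zof-nql'

Every occurrence is swapped for '-'.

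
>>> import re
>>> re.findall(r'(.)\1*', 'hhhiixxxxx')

The backreference `\1` re-matches whatever the first group consumed, character for character.
One capturing group, so `findall` returns just the captured substring from each match — 3 in all.

['h', 'i', 'x']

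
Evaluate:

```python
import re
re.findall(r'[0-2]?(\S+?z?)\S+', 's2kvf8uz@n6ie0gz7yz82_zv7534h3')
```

Lazy quantifiers expand one character at a time until the remainder of the pattern can match.
With a single group, `findall` returns only what that group captured — 1 item.

['s']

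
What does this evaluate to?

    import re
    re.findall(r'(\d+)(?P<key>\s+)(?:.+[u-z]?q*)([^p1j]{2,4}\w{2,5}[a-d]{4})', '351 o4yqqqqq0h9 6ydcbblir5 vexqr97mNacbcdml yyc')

[('351', ' ', '7mNacbcd')]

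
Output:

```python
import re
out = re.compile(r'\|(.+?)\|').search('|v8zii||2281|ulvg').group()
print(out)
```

The `?` after the quantifier makes it lazy — it takes as little as possible before letting the rest of the pattern try.
The match spans [0:7] → '|v8zii|'.

|v8zii|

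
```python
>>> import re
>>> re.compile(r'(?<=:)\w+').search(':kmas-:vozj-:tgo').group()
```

'kmas'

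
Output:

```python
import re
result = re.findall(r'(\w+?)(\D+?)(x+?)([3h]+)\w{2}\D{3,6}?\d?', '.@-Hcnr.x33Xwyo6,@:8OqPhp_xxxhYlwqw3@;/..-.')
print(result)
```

With 4 capturing groups, `findall` returns a 4-tuple per match.

[('H', 'cnr.', 'x', '3'), ('8', 'OqPhp_', 'xxx', 'h')]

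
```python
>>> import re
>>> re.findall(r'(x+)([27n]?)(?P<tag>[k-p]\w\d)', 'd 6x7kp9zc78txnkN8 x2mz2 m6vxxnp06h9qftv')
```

[('x', '7', 'kp9'), ('x', 'n', 'kN8'), ('x', '2', 'mz2'), ('xx', 'n', 'p06')]

With 3 capturing groups, `findall` returns a 3-tuple per match.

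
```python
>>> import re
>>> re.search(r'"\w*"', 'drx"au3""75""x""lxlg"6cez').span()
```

The match spans [3:8] → '"au3"'.

(3, 8)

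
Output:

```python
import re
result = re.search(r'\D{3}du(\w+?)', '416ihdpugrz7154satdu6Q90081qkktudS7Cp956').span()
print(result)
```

A `+?`/`*?`/`{m,n}?` starts at its minimum and grows only as far as needed for what follows to match.
The match spans [15:21] → 'satdu6'.

(15, 21)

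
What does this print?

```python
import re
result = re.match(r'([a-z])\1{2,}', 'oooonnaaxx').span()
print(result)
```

`\1` has to match the exact text group 1 already captured.
`re.match` won't scan ahead — the pattern has to work from the very first character.
The match spans [0:4] → 'oooo'.
Captured: group 1 = 'o'.

(0, 4)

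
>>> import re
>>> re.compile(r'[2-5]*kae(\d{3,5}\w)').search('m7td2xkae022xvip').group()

The pattern matches zero or more of a character in [2-5], then the literal 'kae'; then 3 to 5 of a digit, then a word character (captured).
The match spans [6:13] → 'kae022x'.

'kae022x'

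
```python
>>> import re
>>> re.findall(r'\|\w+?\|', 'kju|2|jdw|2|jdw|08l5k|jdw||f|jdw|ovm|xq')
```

['|2|', '|2|', '|08l5k|', '|f|', '|ovm|']

Scanning left to right: at [3:6] → '|2|'; at [9:12] → '|2|'; at [15:22] → '|08l5k|'; at [26:29] → '|f|'; at [32:37] → '|ovm|'.
No capturing groups, so `findall` returns the 5 full match strings.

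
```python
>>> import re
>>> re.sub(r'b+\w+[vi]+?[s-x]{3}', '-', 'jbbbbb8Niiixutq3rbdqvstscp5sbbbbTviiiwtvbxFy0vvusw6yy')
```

This matches one or more of the literal 'b', then one or more of a word character, then one or more of one of [vi] (lazy); then exactly 3 of a character in [s-x].
Matches: at [1:50] → 'bbbbb8Niiixutq3rbdqvstscp5sbbbbTviiiwtvbxFy0vvusw'.
Every occurrence is swapped for '-'.

'j-6yy'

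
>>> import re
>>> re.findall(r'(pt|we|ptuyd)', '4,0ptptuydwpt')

Alternation isn't longest-match — the leftmost alternative that fits at this position is chosen.
Matches: at [3:5] match 'pt', group 1 = 'pt'; at [5:7] match 'pt', group 1 = 'pt'; at [11:13] match 'pt', group 1 = 'pt'.
With a single group, `findall` returns only what that group captured — 3 items.

['pt', 'pt', 'pt']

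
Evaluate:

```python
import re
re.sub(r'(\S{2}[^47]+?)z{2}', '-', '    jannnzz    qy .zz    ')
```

A non-greedy quantifier consumes as few characters as it can — just enough that the remainder of the pattern still matches from where it stops; whatever follows it matches normally.
Every occurrence is swapped for '-'.

'    -    -    '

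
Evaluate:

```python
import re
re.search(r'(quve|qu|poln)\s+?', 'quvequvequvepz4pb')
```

Here no position works, so the call returns None.

None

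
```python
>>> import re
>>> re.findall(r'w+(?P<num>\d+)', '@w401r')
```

['401']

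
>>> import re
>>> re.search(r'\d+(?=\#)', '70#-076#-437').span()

The lookaround is zero-width — it requires the adjacent text to match without consuming it, so the asserted text isn't part of the match.
Unlike `match`, `search` isn't anchored — it looks for the pattern anywhere in the string.
The match spans [0:2] → '70'.

(0, 2)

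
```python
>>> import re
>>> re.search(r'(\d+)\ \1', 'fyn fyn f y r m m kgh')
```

The backreference `\1` re-matches whatever the first group consumed, character for character.
Here nothing in the string fits, so the call returns None.

None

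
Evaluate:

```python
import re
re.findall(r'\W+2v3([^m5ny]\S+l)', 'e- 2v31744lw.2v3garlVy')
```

['1744lw.2v3garl']

The pattern matches one or more of a non-word character, then the literal '2v3'; then any character except [m5ny], then one or more of a non-whitespace character, then a literal 'l' (captured).
Scanning left to right: at [1:20] match '- 2v31744lw.2v3garl', group 1 = '1744lw.2v3garl'.
One capturing group, so `findall` returns just the captured substring from the one match — 1 in all.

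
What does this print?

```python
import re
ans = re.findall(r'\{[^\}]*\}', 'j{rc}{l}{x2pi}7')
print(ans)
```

['{rc}', '{l}', '{x2pi}']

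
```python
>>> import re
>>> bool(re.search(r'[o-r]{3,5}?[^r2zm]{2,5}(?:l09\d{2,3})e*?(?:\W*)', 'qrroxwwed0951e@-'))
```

False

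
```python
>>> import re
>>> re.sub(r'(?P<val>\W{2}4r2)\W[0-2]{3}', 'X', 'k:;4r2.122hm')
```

Each match is replaced by 'X'.

'kXhm'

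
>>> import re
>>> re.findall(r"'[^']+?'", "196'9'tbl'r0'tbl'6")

["'9'", "'r0'"]

With no groups in the pattern, `findall` gives back each whole match — 2 here.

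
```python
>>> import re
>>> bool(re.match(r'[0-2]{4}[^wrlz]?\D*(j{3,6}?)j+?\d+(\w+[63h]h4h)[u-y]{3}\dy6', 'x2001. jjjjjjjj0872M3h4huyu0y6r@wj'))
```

`re.match` won't scan ahead — the pattern has to work from the very first character.
Here the pattern fails at index 0, so the call returns None, and `bool(None)` is False.

False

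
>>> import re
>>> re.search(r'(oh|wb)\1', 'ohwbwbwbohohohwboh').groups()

The backreference `\1` re-matches whatever the first group consumed, character for character.
Unlike `match`, `search` isn't anchored — it looks for the pattern anywhere in the string.
The match spans [2:6] → 'wbwb'.
Captured: group 1 = 'wb'.

('wb',)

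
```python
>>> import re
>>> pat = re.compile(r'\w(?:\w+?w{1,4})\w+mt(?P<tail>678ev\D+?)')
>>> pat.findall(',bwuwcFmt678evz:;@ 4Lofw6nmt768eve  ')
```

Because the quantifier is non-greedy, it stops expanding at the earliest point where the rest of the pattern can succeed.
Because there's exactly one group, `findall` drops the full match and keeps group 1 from the one hit.

['678evz']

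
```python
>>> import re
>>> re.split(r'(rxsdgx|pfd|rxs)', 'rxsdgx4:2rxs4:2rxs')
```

['', 'rxsdgx', '4:2', 'rxs', '4:2', 'rxs', '']

Alternation tries branches left to right and keeps the first one that lets the overall match succeed at that position.
Matches to split on: at [0:6] → 'rxsdgx'; at [9:12] → 'rxs'; at [15:18] → 'rxs'.
Because the pattern has a capturing group, `split` also inserts each captured text between the pieces.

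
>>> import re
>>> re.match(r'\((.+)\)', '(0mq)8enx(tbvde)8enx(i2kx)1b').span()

(0, 26)

`match` is anchored at position 0; if the pattern doesn't fit there, it returns None.
The match spans [0:26] → '(0mq)8enx(tbvde)8enx(i2kx)'.
Captured: group 1 = '0mq)8enx(tbvde)8enx(i2kx'.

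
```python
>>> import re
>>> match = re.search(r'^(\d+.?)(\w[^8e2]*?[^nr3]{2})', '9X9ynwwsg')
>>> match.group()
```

'9X9ynww'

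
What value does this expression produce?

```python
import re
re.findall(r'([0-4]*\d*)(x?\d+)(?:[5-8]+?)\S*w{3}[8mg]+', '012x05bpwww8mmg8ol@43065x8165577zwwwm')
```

This matches zero or more of a character in [0-4], then zero or more of a digit (captured); then optionally the literal 'x', then one or more of a digit (captured); then one or more of a character in [5-8] (lazy) (non-capturing group); then zero or more of a non-whitespace character, then exactly 3 of the literal 'w'; then one or more of one of [8mg].
Scanning left to right: at [0:37] match '012x05bpwww8mmg8ol@43065x8165577zwwwm', groups = ('012', 'x0').
2 groups means the one result is a tuple of 2 captured strings — 1 here.

[('012', 'x0')]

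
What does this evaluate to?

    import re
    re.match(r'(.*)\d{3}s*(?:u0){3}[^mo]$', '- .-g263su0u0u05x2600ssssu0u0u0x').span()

The pattern matches zero or more of any character (captured); then exactly 3 of a digit, then zero or more of the literal 's'; then the literal 'u0' repeated 3 times, then any character except [mo]; then anchored at the end.
`re.match` only tries the pattern at the start of the string.
The match spans [0:32] → '- .-g263su0u0u05x2600ssssu0u0u0x'.
Captured: group 1 = '- .-g263su0u0u05x2'.

(0, 32)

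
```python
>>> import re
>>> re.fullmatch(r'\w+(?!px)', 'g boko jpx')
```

None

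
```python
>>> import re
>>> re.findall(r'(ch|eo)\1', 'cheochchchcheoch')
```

A backreference is literal: `\1` must see the identical characters the first group matched.
Scanning left to right: at [4:8] match 'chch', group 1 = 'ch'; at [8:12] match 'chch', group 1 = 'ch'.
`findall` collects group 1 from each match (2 total).

['ch', 'ch']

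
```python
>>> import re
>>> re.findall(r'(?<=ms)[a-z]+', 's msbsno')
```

['bsno']

The positive lookaround only admits positions where the adjacent text matches; those characters stay outside the span.
Scanning left to right: at [4:8] → 'bsno'.
`findall` yields the raw match text (1 of them) because the pattern has no groups.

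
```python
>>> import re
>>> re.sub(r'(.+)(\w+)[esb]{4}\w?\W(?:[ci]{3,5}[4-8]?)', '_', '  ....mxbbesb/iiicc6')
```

'_'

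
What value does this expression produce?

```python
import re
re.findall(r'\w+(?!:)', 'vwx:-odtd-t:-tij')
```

['vw', 'odtd', 'tij']

The negative lookahead/lookbehind blocks any match where the forbidden context is present.
Scanning left to right: at [0:2] → 'vw'; at [5:9] → 'odtd'; at [13:16] → 'tij'.
No capturing groups, so `findall` returns the 3 full match strings.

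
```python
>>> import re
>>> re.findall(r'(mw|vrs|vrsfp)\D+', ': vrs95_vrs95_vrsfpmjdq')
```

Branches in `(...|...)` are attempted left-to-right; the first branch that allows the whole pattern to succeed is taken.
One capturing group, so `findall` returns just the captured substring from the one match — 1 in all.

['vrs']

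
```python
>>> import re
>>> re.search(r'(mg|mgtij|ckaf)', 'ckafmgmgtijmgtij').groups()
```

('ckaf',)

The match spans [0:4] → 'ckaf'.
Captured: group 1 = 'ckaf'.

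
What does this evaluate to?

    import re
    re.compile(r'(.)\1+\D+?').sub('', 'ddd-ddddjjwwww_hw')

'jhw'

`\1` is not a pattern — it's the concrete string captured by group 1, re-applied verbatim.
Matches: at [0:4] → 'ddd-'; at [4:9] → 'ddddj'; at [10:15] → 'wwww_'.
`sub` substitutes '' at each match site.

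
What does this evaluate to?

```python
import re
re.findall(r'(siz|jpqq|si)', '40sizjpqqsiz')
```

['siz', 'jpqq', 'siz']

Branches in `(...|...)` are attempted left-to-right; the first branch that allows the whole pattern to succeed is taken.
Matches: at [2:5] match 'siz', group 1 = 'siz'; at [5:9] match 'jpqq', group 1 = 'jpqq'; at [9:12] match 'siz', group 1 = 'siz'.
`findall` collects group 1 from each match (3 total).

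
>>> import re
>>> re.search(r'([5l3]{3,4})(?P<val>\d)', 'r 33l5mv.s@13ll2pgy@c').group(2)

'5'

The match spans [2:6] → '33l5'.
Captured: group 1 = '33l', group 2 = '5'.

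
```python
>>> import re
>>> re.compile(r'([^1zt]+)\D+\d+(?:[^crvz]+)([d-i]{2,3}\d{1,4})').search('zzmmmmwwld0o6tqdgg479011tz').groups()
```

('mmmmwwld0', 'gg4790')

The pattern matches one or more of any character except [1zt] (captured); then one or more of a non-digit, then one or more of a digit; then one or more of any character except [crvz] (non-capturing group); then 2 to 3 of a character in [d-i], then 1 to 4 of a digit (captured).
`re.search` tries every starting position until one works.
The match spans [2:22] → 'mmmmwwld0o6tqdgg4790'.
Captured: group 1 = 'mmmmwwld0', group 2 = 'gg4790'.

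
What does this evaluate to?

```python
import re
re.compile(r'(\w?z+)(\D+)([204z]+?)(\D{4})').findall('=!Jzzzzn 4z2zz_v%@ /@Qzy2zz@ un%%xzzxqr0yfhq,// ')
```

[('Jzzzz', 'n ', '4z2', 'zz_v'), ('Qz', 'y', '2', 'zz@ '), ('xzz', 'xqr', '0', 'yfhq')]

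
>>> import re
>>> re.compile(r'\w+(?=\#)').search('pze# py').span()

(0, 3)

The lookaround is zero-width — it requires the adjacent text to match without consuming it, so the asserted text isn't part of the match.
The match spans [0:3] → 'pze'.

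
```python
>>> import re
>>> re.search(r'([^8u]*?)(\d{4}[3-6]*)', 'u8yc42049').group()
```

With the lazy modifier that quantifier settles for the fewest repetitions that let the rest of the pattern succeed (the atoms after it are unaffected and can still be greedy).
The match spans [2:8] → 'yc4204'.

'yc4204'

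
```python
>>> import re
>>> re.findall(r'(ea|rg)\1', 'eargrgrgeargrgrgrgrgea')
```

`\1` is not a pattern — it's the concrete string captured by group 1, re-applied verbatim.
Walking the string: at [2:6] match 'rgrg', group 1 = 'rg'; at [10:14] match 'rgrg', group 1 = 'rg'; at [14:18] match 'rgrg', group 1 = 'rg'.
`findall` collects group 1 from each match (3 total).

['rg', 'rg', 'rg']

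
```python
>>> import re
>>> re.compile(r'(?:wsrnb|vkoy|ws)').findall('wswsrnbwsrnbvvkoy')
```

Alternation isn't longest-match — the leftmost alternative that fits at this position is chosen.
Walking the string: at [0:2] → 'ws'; at [2:7] → 'wsrnb'; at [7:12] → 'wsrnb'; at [13:17] → 'vkoy'.
With no groups in the pattern, `findall` gives back each whole match — 4 here.

['ws', 'wsrnb', 'wsrnb', 'vkoy']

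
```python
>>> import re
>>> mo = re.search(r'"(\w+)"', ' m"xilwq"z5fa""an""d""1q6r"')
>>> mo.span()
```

The match spans [2:9] → '"xilwq"'.

(2, 9)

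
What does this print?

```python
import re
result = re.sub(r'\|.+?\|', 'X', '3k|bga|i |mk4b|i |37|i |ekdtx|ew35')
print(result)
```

3kXi Xi Xi Xew35

Because the quantifier is non-greedy, it stops expanding at the earliest point where the rest of the pattern can succeed.
`sub` substitutes 'X' at each match site.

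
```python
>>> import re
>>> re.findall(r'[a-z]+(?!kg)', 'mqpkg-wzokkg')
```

['mqpkg', 'wzokkg']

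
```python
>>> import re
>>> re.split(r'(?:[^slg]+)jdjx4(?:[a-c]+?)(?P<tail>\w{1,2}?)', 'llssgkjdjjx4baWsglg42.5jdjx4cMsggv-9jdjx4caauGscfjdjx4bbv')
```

The pattern matches one or more of any character except [slg] (non-capturing group); then the literal 'jdj', then the literal 'x4'; then one or more of a character in [a-c] (lazy) (non-capturing group); then 1 to 2 of a word character (lazy) (captured as 'tail').
With a capturing group present, the delimiter's captured portion is kept in the result list.

['llssgkjdjjx4baWsglg', 'M', 'sgg', 'a', 'auGs', 'b', 'v']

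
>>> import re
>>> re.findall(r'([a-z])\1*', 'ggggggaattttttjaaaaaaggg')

['g', 'a', 't', 'j', 'a', 'g']

After group 1 captures some text, `\1` only succeeds where that same text appears again.
Scanning left to right: at [0:6] match 'gggggg', group 1 = 'g'; at [6:8] match 'aa', group 1 = 'a'; at [8:14] match 'tttttt', group 1 = 't'; at [14:15] match 'j', group 1 = 'j'; at [15:21] match 'aaaaaa', group 1 = 'a'; ….
`findall` collects group 1 from each match (6 total).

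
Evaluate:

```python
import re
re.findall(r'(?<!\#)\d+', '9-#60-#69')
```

['9', '0', '9']

A negative assertion filters positions out without eating any characters.
With no groups in the pattern, `findall` gives back each whole match — 3 here.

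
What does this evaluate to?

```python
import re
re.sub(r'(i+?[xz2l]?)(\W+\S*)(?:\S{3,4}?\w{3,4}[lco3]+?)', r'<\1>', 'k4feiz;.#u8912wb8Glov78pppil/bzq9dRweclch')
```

'k4fe<iz>h'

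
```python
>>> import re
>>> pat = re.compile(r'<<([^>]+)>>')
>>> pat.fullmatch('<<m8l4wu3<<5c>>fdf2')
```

`fullmatch` succeeds only if the pattern covers the string from start to end.
Here the pattern can't cover the whole string, so the call returns None.

None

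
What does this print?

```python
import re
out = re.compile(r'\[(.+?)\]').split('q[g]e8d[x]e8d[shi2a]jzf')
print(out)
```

['q', 'g', 'e8d', 'x', 'e8d', 'shi2a', 'jzf']

A non-greedy quantifier consumes as few characters as it can — just enough that the remainder of the pattern still matches from where it stops; whatever follows it matches normally.
Matches to split on: at [1:4] → '[g]'; at [7:10] → '[x]'; at [13:20] → '[shi2a]'.
The group in the pattern means `split` returns the separators' captures alongside the pieces.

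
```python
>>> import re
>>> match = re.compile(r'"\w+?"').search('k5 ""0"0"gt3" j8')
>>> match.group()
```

'"0"'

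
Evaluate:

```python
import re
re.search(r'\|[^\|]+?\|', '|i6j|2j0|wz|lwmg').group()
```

Unlike `match`, `search` isn't anchored — it looks for the pattern anywhere in the string.
The match spans [0:5] → '|i6j|'.

'|i6j|'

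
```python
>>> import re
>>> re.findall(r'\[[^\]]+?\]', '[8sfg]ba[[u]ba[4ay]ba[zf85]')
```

Walking the string: at [0:6] → '[8sfg]'; at [8:12] → '[[u]'; at [14:19] → '[4ay]'; at [21:27] → '[zf85]'.
Since nothing is captured, `findall` lists the 4 matched substrings directly.

['[8sfg]', '[[u]', '[4ay]', '[zf85]']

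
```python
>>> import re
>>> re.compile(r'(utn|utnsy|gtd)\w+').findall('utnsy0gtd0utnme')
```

['utn']

Alternation isn't longest-match — the leftmost alternative that fits at this position is chosen.
Because there's exactly one group, `findall` drops the full match and keeps group 1 from the one hit.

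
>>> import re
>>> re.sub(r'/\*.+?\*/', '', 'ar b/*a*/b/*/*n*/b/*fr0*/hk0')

Lazy quantifiers expand one character at a time until the remainder of the pattern can match.
Matches: at [4:9] → '/*a*/'; at [10:17] → '/*/*n*/'; at [18:25] → '/*fr0*/'.
`sub` substitutes '' at each match site.

'ar bbbhk0'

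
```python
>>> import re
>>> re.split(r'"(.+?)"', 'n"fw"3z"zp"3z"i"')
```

A `+?`/`*?`/`{m,n}?` starts at its minimum and grows only as far as needed for what follows to match.
Matches to split on: at [1:5] → '"fw"'; at [7:11] → '"zp"'; at [13:16] → '"i"'.
The group in the pattern means `split` returns the separators' captures alongside the pieces.

['n', 'fw', '3z', 'zp', '3z', 'i', '']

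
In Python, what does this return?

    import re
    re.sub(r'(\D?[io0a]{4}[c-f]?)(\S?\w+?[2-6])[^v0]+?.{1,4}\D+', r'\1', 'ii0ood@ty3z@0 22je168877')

This matches optionally a non-digit, then exactly 4 of one of [io0a], then optionally a character in [c-f] (captured); then optionally a non-whitespace character, then one or more of a word character (lazy), then a character in [2-6] (captured); then one or more of any character except [v0] (lazy); then 1 to 4 of any character, then one or more of a non-digit.
`\1` in the replacement pulls in group 1's text for each match.

'ii0ood22je168877'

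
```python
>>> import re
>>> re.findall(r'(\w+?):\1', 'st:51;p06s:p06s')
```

After group 1 captures some text, `\1` only succeeds where that same text appears again.
Walking the string: at [6:15] match 'p06s:p06s', group 1 = 'p06s'.
One capturing group, so `findall` returns just the captured substring from the one match — 1 in all.

['p06s']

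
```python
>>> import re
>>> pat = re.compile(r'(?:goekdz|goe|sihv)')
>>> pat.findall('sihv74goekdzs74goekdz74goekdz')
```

Alternation isn't longest-match — the leftmost alternative that fits at this position is chosen.
Walking the string: at [0:4] → 'sihv'; at [6:12] → 'goekdz'; at [15:21] → 'goekdz'; at [23:29] → 'goekdz'.
`findall` yields the raw match text (4 of them) because the pattern has no groups.

['sihv', 'goekdz', 'goekdz', 'goekdz']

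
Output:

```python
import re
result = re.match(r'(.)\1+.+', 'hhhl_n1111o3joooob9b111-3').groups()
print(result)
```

`\1` has to match the exact text group 1 already captured.
`match` is anchored at position 0; if the pattern doesn't fit there, it returns None.
The match spans [0:25] → 'hhhl_n1111o3joooob9b111-3'.
Captured: group 1 = 'h'.

('h',)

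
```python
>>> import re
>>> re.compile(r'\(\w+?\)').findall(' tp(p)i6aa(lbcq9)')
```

['(p)', '(lbcq9)']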